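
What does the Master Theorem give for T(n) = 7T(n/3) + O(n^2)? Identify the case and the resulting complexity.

Master Theorem for T(n) = 7T(n/3) + O(n^2):

a = 7, b = 3, c = 2
log_b(a) = log_3(7) = 1.7712

Case 3: c = 2 > log_3(7) = 1.7712
T(n) = O(n^2) = O(n^2)

For T(n) = 7T(n/3) + O(n^2): log_3(7) = 1.7712. This is Case 3 of the Master Theorem (c > log_b(a), work dominated by root), giving O(n^2).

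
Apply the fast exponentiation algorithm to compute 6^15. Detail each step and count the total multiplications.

Computing 6^15 by squaring (build up from 6^1; each line after the first costs one multiplication):

6^1 = 6
6^2 = (6^1)^2 = 6^2 = 36
6^3 = 6 * 6^2 = 6 * 36 = 216
6^6 = (6^3)^2 = 216^2 = 46656
6^7 = 6 * 6^6 = 6 * 46656 = 279936
6^14 = (6^7)^2 = 279936^2 = 78364164096
6^15 = 6 * 6^14 = 6 * 78364164096 = 470184984576

Result: 470184984576
Multiplications needed: 6 (6 lines after 6^1)

6^15 = 470184984576. Using exponentiation by squaring, this requires 6 multiplications. The key idea: if the exponent is even, square the half-power; if odd, multiply by the base once.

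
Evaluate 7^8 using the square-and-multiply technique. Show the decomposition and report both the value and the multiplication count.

Computing 7^8 by squaring (build up from 7^1; each line after the first costs one multiplication):

7^1 = 7
7^2 = (7^1)^2 = 7^2 = 49
7^4 = (7^2)^2 = 49^2 = 2401
7^8 = (7^4)^2 = 2401^2 = 5764801

Result: 5764801
Multiplications needed: 3 (3 lines after 7^1)

7^8 = 5764801. Using exponentiation by squaring, this requires 3 multiplications. The key idea: if the exponent is even, square the half-power; if odd, multiply by the base once.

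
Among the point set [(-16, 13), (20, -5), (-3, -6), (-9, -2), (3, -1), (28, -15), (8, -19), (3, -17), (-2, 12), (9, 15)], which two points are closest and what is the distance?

Computing all pairwise distances among 10 points:

d((-16, 13), (20, -5)) = 40.2492
d((-16, 13), (-3, -6)) = 23.0217
d((-16, 13), (-9, -2)) = 16.5529
d((-16, 13), (3, -1)) = 23.6008
d((-16, 13), (28, -15)) = 52.1536
d((-16, 13), (8, -19)) = 40.0
d((-16, 13), (3, -17)) = 35.5106
d((-16, 13), (-2, 12)) = 14.0357
d((-16, 13), (9, 15)) = 25.0799
d((20, -5), (-3, -6)) = 23.0217
d((20, -5), (-9, -2)) = 29.1548
d((20, -5), (3, -1)) = 17.4642
d((20, -5), (28, -15)) = 12.8062
d((20, -5), (8, -19)) = 18.4391
d((20, -5), (3, -17)) = 20.8087
d((20, -5), (-2, 12)) = 27.8029
d((20, -5), (9, 15)) = 22.8254
d((-3, -6), (-9, -2)) = 7.2111
d((-3, -6), (3, -1)) = 7.8102
d((-3, -6), (28, -15)) = 32.28
d((-3, -6), (8, -19)) = 17.0294
d((-3, -6), (3, -17)) = 12.53
d((-3, -6), (-2, 12)) = 18.0278
d((-3, -6), (9, 15)) = 24.1868
d((-9, -2), (3, -1)) = 12.0416
d((-9, -2), (28, -15)) = 39.2173
d((-9, -2), (8, -19)) = 24.0416
d((-9, -2), (3, -17)) = 19.2094
d((-9, -2), (-2, 12)) = 15.6525
d((-9, -2), (9, 15)) = 24.7588
d((3, -1), (28, -15)) = 28.6531
d((3, -1), (8, -19)) = 18.6815
d((3, -1), (3, -17)) = 16.0
d((3, -1), (-2, 12)) = 13.9284
d((3, -1), (9, 15)) = 17.088
d((28, -15), (8, -19)) = 20.3961
d((28, -15), (3, -17)) = 25.0799
d((28, -15), (-2, 12)) = 40.3609
d((28, -15), (9, 15)) = 35.5106
d((8, -19), (3, -17)) = 5.3852 <-- minimum
d((8, -19), (-2, 12)) = 32.573
d((8, -19), (9, 15)) = 34.0147
d((3, -17), (-2, 12)) = 29.4279
d((3, -17), (9, 15)) = 32.5576
d((-2, 12), (9, 15)) = 11.4018

Closest pair: (8, -19) and (3, -17) with distance 5.3852

The closest pair is (8, -19) and (3, -17) with Euclidean distance 5.3852. For 10 points, brute-force pairwise comparison is shown above. For large n, the divide-and-conquer algorithm (sort by x, recurse on halves, check the dividing strip) achieves O(n log n).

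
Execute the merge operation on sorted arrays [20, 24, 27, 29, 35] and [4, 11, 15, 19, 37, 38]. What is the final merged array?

Merging process:

Compare 20 vs 4: take 4 from right. Merged: [4]
Compare 20 vs 11: take 11 from right. Merged: [4, 11]
Compare 20 vs 15: take 15 from right. Merged: [4, 11, 15]
Compare 20 vs 19: take 19 from right. Merged: [4, 11, 15, 19]
Compare 20 vs 37: take 20 from left. Merged: [4, 11, 15, 19, 20]
Compare 24 vs 37: take 24 from left. Merged: [4, 11, 15, 19, 20, 24]
Compare 27 vs 37: take 27 from left. Merged: [4, 11, 15, 19, 20, 24, 27]
Compare 29 vs 37: take 29 from left. Merged: [4, 11, 15, 19, 20, 24, 27, 29]
Compare 35 vs 37: take 35 from left. Merged: [4, 11, 15, 19, 20, 24, 27, 29, 35]
Append remaining from right: [37, 38]. Merged: [4, 11, 15, 19, 20, 24, 27, 29, 35, 37, 38]

Final merged array: [4, 11, 15, 19, 20, 24, 27, 29, 35, 37, 38]
Total comparisons: 9

The merged array is [4, 11, 15, 19, 20, 24, 27, 29, 35, 37, 38], requiring 9 comparisons. The merge step runs in O(n) time where n is the total number of elements.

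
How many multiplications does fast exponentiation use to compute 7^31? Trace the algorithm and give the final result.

Computing 7^31 by squaring (build up from 7^1; each line after the first costs one multiplication):

7^1 = 7
7^2 = (7^1)^2 = 7^2 = 49
7^3 = 7 * 7^2 = 7 * 49 = 343
7^6 = (7^3)^2 = 343^2 = 117649
7^7 = 7 * 7^6 = 7 * 117649 = 823543
7^14 = (7^7)^2 = 823543^2 = 678223072849
7^15 = 7 * 7^14 = 7 * 678223072849 = 4747561509943
7^30 = (7^15)^2 = 4747561509943^2 = 22539340290692258087863249
7^31 = 7 * 7^30 = 7 * 22539340290692258087863249 = 157775382034845806615042743

Result: 157775382034845806615042743
Multiplications needed: 8 (8 lines after 7^1)

7^31 = 157775382034845806615042743. Using exponentiation by squaring, this requires 8 multiplications. The key idea: if the exponent is even, square the half-power; if odd, multiply by the base once.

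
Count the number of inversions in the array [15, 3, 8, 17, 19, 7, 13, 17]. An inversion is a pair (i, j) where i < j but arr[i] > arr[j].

Finding inversions in [15, 3, 8, 17, 19, 7, 13, 17]:

(0, 1): arr[0]=15 > arr[1]=3
(0, 2): arr[0]=15 > arr[2]=8
(0, 5): arr[0]=15 > arr[5]=7
(0, 6): arr[0]=15 > arr[6]=13
(2, 5): arr[2]=8 > arr[5]=7
(3, 5): arr[3]=17 > arr[5]=7
(3, 6): arr[3]=17 > arr[6]=13
(4, 5): arr[4]=19 > arr[5]=7
(4, 6): arr[4]=19 > arr[6]=13
(4, 7): arr[4]=19 > arr[7]=17

Total inversions: 10

The array has 10 inversion(s): (0,1), (0,2), (0,5), (0,6), (2,5), (3,5), (3,6), (4,5), (4,6), (4,7). Each pair (i,j) satisfies i < j and arr[i] > arr[j].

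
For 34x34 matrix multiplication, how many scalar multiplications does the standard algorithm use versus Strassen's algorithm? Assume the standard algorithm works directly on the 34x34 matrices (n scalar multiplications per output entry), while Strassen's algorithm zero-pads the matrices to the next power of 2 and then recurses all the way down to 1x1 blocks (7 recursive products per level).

Matrix multiplication for 34x34 matrices:

Strassen's algorithm requires power-of-2 dimensions. Pad 34x34 to 64x64 (next power of 2).

Standard algorithm: 34^3 = 39304 multiplications
Strassen's algorithm: 7^(log2(64)) = 7^6 = 117649 multiplications
Difference: 39304 - 117649 = -78345 (Strassen uses MORE here due to padding overhead — for small or just-over-power-of-2 n, padding can outweigh the per-level savings)

Standard: 39304 multiplications (34^3). Strassen: 117649 multiplications (7^6, after padding to 64x64). Strassen reduces 8 recursive multiplications to 7 at each level.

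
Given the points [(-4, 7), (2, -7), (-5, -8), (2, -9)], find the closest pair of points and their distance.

Computing all pairwise distances among 4 points:

d((-4, 7), (2, -7)) = 15.2315
d((-4, 7), (-5, -8)) = 15.0333
d((-4, 7), (2, -9)) = 17.088
d((2, -7), (-5, -8)) = 7.0711
d((2, -7), (2, -9)) = 2.0 <-- minimum
d((-5, -8), (2, -9)) = 7.0711

Closest pair: (2, -7) and (2, -9) with distance 2.0

The closest pair is (2, -7) and (2, -9) with Euclidean distance 2.0. For 4 points, brute-force pairwise comparison is shown above. For large n, the divide-and-conquer algorithm (sort by x, recurse on halves, check the dividing strip) achieves O(n log n).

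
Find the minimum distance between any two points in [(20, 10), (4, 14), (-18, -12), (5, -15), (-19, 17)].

Computing all pairwise distances among 5 points:

d((20, 10), (4, 14)) = 16.4924 <-- minimum
d((20, 10), (-18, -12)) = 43.909
d((20, 10), (5, -15)) = 29.1548
d((20, 10), (-19, 17)) = 39.6232
d((4, 14), (-18, -12)) = 34.0588
d((4, 14), (5, -15)) = 29.0172
d((4, 14), (-19, 17)) = 23.1948
d((-18, -12), (5, -15)) = 23.1948
d((-18, -12), (-19, 17)) = 29.0172
d((5, -15), (-19, 17)) = 40.0

Closest pair: (20, 10) and (4, 14) with distance 16.4924

The closest pair is (20, 10) and (4, 14) with Euclidean distance 16.4924. For 5 points, brute-force pairwise comparison is shown above. For large n, the divide-and-conquer algorithm (sort by x, recurse on halves, check the dividing strip) achieves O(n log n).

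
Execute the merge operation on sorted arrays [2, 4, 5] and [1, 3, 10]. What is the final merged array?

Merging process:

Compare 2 vs 1: take 1 from right. Merged: [1]
Compare 2 vs 3: take 2 from left. Merged: [1, 2]
Compare 4 vs 3: take 3 from right. Merged: [1, 2, 3]
Compare 4 vs 10: take 4 from left. Merged: [1, 2, 3, 4]
Compare 5 vs 10: take 5 from left. Merged: [1, 2, 3, 4, 5]
Append remaining from right: [10]. Merged: [1, 2, 3, 4, 5, 10]

Final merged array: [1, 2, 3, 4, 5, 10]
Total comparisons: 5

The merged array is [1, 2, 3, 4, 5, 10], requiring 5 comparisons. The merge step runs in O(n) time where n is the total number of elements.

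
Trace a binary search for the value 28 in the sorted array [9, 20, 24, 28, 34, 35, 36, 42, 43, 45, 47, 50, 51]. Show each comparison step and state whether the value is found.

Binary search for 28 in [9, 20, 24, 28, 34, 35, 36, 42, 43, 45, 47, 50, 51]:

lo=0, hi=12, mid=6, arr[mid]=36 -> 36 > 28, search left half
lo=0, hi=5, mid=2, arr[mid]=24 -> 24 < 28, search right half
lo=3, hi=5, mid=4, arr[mid]=34 -> 34 > 28, search left half
lo=3, hi=3, mid=3, arr[mid]=28 -> Found target at index 3!

Binary search finds 28 at index 3 after 4 comparisons. The search repeatedly halves the search space by comparing with the middle element.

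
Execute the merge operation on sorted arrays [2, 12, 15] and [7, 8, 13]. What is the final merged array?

Merging process:

Compare 2 vs 7: take 2 from left. Merged: [2]
Compare 12 vs 7: take 7 from right. Merged: [2, 7]
Compare 12 vs 8: take 8 from right. Merged: [2, 7, 8]
Compare 12 vs 13: take 12 from left. Merged: [2, 7, 8, 12]
Compare 15 vs 13: take 13 from right. Merged: [2, 7, 8, 12, 13]
Append remaining from left: [15]. Merged: [2, 7, 8, 12, 13, 15]

Final merged array: [2, 7, 8, 12, 13, 15]
Total comparisons: 5

The merged array is [2, 7, 8, 12, 13, 15], requiring 5 comparisons. The merge step runs in O(n) time where n is the total number of elements.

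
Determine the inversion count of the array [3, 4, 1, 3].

Finding inversions in [3, 4, 1, 3]:

(0, 2): arr[0]=3 > arr[2]=1
(1, 2): arr[1]=4 > arr[2]=1
(1, 3): arr[1]=4 > arr[3]=3

Total inversions: 3

The array has 3 inversion(s): (0,2), (1,2), (1,3). Each pair (i,j) satisfies i < j and arr[i] > arr[j].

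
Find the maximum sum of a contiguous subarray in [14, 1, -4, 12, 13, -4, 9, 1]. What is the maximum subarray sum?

Using Kadane's algorithm on [14, 1, -4, 12, 13, -4, 9, 1]:

Scanning through the array:
Position 1 (value 1): max_ending_here = 15, max_so_far = 15
Position 2 (value -4): max_ending_here = 11, max_so_far = 15
Position 3 (value 12): max_ending_here = 23, max_so_far = 23
Position 4 (value 13): max_ending_here = 36, max_so_far = 36
Position 5 (value -4): max_ending_here = 32, max_so_far = 36
Position 6 (value 9): max_ending_here = 41, max_so_far = 41
Position 7 (value 1): max_ending_here = 42, max_so_far = 42

Maximum subarray: [14, 1, -4, 12, 13, -4, 9, 1]
Maximum sum: 42

The maximum subarray is [14, 1, -4, 12, 13, -4, 9, 1] with sum 42. This subarray runs from index 0 to index 7.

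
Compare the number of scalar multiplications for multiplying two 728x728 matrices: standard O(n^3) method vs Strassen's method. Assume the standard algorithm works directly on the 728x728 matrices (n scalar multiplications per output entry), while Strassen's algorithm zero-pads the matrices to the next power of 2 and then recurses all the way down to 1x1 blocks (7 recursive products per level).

Matrix multiplication for 728x728 matrices:

Strassen's algorithm requires power-of-2 dimensions. Pad 728x728 to 1024x1024 (next power of 2).

Standard algorithm: 728^3 = 385828352 multiplications
Strassen's algorithm: 7^(log2(1024)) = 7^10 = 282475249 multiplications
Savings: 385828352 - 282475249 = 103353103 multiplications

Standard: 385828352 multiplications (728^3). Strassen: 282475249 multiplications (7^10, after padding to 1024x1024). Strassen reduces 8 recursive multiplications to 7 at each level.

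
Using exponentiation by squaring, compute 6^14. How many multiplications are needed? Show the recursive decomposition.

Computing 6^14 by squaring (build up from 6^1; each line after the first costs one multiplication):

6^1 = 6
6^2 = (6^1)^2 = 6^2 = 36
6^3 = 6 * 6^2 = 6 * 36 = 216
6^6 = (6^3)^2 = 216^2 = 46656
6^7 = 6 * 6^6 = 6 * 46656 = 279936
6^14 = (6^7)^2 = 279936^2 = 78364164096

Result: 78364164096
Multiplications needed: 5 (5 lines after 6^1)

6^14 = 78364164096. Using exponentiation by squaring, this requires 5 multiplications. The key idea: if the exponent is even, square the half-power; if odd, multiply by the base once.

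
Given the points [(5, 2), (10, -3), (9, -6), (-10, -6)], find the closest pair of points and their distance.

Computing all pairwise distances among 4 points:

d((5, 2), (10, -3)) = 7.0711
d((5, 2), (9, -6)) = 8.9443
d((5, 2), (-10, -6)) = 17.0
d((10, -3), (9, -6)) = 3.1623 <-- minimum
d((10, -3), (-10, -6)) = 20.2237
d((9, -6), (-10, -6)) = 19.0

Closest pair: (10, -3) and (9, -6) with distance 3.1623

The closest pair is (10, -3) and (9, -6) with Euclidean distance 3.1623. For 4 points, brute-force pairwise comparison is shown above. For large n, the divide-and-conquer algorithm (sort by x, recurse on halves, check the dividing strip) achieves O(n log n).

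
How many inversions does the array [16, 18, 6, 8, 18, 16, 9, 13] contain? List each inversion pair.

Finding inversions in [16, 18, 6, 8, 18, 16, 9, 13]:

(0, 2): arr[0]=16 > arr[2]=6
(0, 3): arr[0]=16 > arr[3]=8
(0, 6): arr[0]=16 > arr[6]=9
(0, 7): arr[0]=16 > arr[7]=13
(1, 2): arr[1]=18 > arr[2]=6
(1, 3): arr[1]=18 > arr[3]=8
(1, 5): arr[1]=18 > arr[5]=16
(1, 6): arr[1]=18 > arr[6]=9
(1, 7): arr[1]=18 > arr[7]=13
(4, 5): arr[4]=18 > arr[5]=16
(4, 6): arr[4]=18 > arr[6]=9
(4, 7): arr[4]=18 > arr[7]=13
(5, 6): arr[5]=16 > arr[6]=9
(5, 7): arr[5]=16 > arr[7]=13

Total inversions: 14

The array has 14 inversion(s): (0,2), (0,3), (0,6), (0,7), (1,2), (1,3), (1,5), (1,6), (1,7), (4,5), (4,6), (4,7), (5,6), (5,7). Each pair (i,j) satisfies i < j and arr[i] > arr[j].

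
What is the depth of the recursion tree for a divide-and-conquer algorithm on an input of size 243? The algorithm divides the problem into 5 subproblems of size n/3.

For divide and conquer with division factor 3:

Problem sizes at each level:
Level 0: 243
Level 1: 81
Level 2: 27
Level 3: 9
Level 4: 3
Level 5: 1

The root is level 0 and the size-1 base case is level 5 (the tree spans levels 0 through 5, i.e. 6 levels counting the root), so the depth is the number of divisions: log_3(243) = 5

The recursion tree depth is log_3(243) = 5. At each level, the problem size is divided by 3, so it takes 5 divisions to reduce to a base case of size 1. The algorithm makes 5 recursive calls at each level.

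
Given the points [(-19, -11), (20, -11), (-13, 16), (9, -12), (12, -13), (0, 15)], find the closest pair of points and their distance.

Computing all pairwise distances among 6 points:

d((-19, -11), (20, -11)) = 39.0
d((-19, -11), (-13, 16)) = 27.6586
d((-19, -11), (9, -12)) = 28.0179
d((-19, -11), (12, -13)) = 31.0644
d((-19, -11), (0, 15)) = 32.2025
d((20, -11), (-13, 16)) = 42.638
d((20, -11), (9, -12)) = 11.0454
d((20, -11), (12, -13)) = 8.2462
d((20, -11), (0, 15)) = 32.8024
d((-13, 16), (9, -12)) = 35.609
d((-13, 16), (12, -13)) = 38.2884
d((-13, 16), (0, 15)) = 13.0384
d((9, -12), (12, -13)) = 3.1623 <-- minimum
d((9, -12), (0, 15)) = 28.4605
d((12, -13), (0, 15)) = 30.4631

Closest pair: (9, -12) and (12, -13) with distance 3.1623

The closest pair is (9, -12) and (12, -13) with Euclidean distance 3.1623. For 6 points, brute-force pairwise comparison is shown above. For large n, the divide-and-conquer algorithm (sort by x, recurse on halves, check the dividing strip) achieves O(n log n).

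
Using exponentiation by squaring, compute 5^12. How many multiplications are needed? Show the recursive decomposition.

Computing 5^12 by squaring (build up from 5^1; each line after the first costs one multiplication):

5^1 = 5
5^2 = (5^1)^2 = 5^2 = 25
5^3 = 5 * 5^2 = 5 * 25 = 125
5^6 = (5^3)^2 = 125^2 = 15625
5^12 = (5^6)^2 = 15625^2 = 244140625

Result: 244140625
Multiplications needed: 4 (4 lines after 5^1)

5^12 = 244140625. Using exponentiation by squaring, this requires 4 multiplications. The key idea: if the exponent is even, square the half-power; if odd, multiply by the base once.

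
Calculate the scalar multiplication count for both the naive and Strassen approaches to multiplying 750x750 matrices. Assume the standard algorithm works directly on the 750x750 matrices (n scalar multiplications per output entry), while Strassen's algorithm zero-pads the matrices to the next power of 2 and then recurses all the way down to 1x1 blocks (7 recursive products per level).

Matrix multiplication for 750x750 matrices:

Strassen's algorithm requires power-of-2 dimensions. Pad 750x750 to 1024x1024 (next power of 2).

Standard algorithm: 750^3 = 421875000 multiplications
Strassen's algorithm: 7^(log2(1024)) = 7^10 = 282475249 multiplications
Savings: 421875000 - 282475249 = 139399751 multiplications

Standard: 421875000 multiplications (750^3). Strassen: 282475249 multiplications (7^10, after padding to 1024x1024). Strassen reduces 8 recursive multiplications to 7 at each level.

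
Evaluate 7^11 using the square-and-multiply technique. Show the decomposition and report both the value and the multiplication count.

Computing 7^11 by squaring (build up from 7^1; each line after the first costs one multiplication):

7^1 = 7
7^2 = (7^1)^2 = 7^2 = 49
7^4 = (7^2)^2 = 49^2 = 2401
7^5 = 7 * 7^4 = 7 * 2401 = 16807
7^10 = (7^5)^2 = 16807^2 = 282475249
7^11 = 7 * 7^10 = 7 * 282475249 = 1977326743

Result: 1977326743
Multiplications needed: 5 (5 lines after 7^1)

7^11 = 1977326743. Using exponentiation by squaring, this requires 5 multiplications. The key idea: if the exponent is even, square the half-power; if odd, multiply by the base once.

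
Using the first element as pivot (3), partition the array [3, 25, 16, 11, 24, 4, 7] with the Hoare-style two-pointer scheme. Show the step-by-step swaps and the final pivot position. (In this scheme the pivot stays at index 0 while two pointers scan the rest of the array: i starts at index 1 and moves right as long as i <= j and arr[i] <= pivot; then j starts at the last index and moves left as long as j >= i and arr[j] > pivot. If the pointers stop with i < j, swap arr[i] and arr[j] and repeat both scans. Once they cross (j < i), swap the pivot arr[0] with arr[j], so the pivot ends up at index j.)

Hoare-style two-pointer partition with pivot = 3:

Initial array: [3, 25, 16, 11, 24, 4, 7]

Pointers start at i = 1, j = 6.
i ends at 1, j ends at 0: the pointers have crossed (j < i), so scanning stops.

j = 0, so swapping arr[0] with arr[j] leaves the pivot at position 0: [3, 25, 16, 11, 24, 4, 7]
Pivot position: 0

After partitioning with pivot 3, the array becomes [3, 25, 16, 11, 24, 4, 7]. The pivot is placed at index 0. All elements to the left of the pivot are <= 3, and all elements to the right are > 3.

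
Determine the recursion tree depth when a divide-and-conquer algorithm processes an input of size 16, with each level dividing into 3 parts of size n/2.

For divide and conquer with division factor 2:

Problem sizes at each level:
Level 0: 16
Level 1: 8
Level 2: 4
Level 3: 2
Level 4: 1

The root is level 0 and the size-1 base case is level 4 (the tree spans levels 0 through 4, i.e. 5 levels counting the root), so the depth is the number of divisions: log_2(16) = 4

The recursion tree depth is log_2(16) = 4. At each level, the problem size is divided by 2, so it takes 4 divisions to reduce to a base case of size 1. The algorithm makes 3 recursive calls at each level.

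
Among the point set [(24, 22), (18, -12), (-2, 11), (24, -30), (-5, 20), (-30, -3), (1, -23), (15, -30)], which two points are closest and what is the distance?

Computing all pairwise distances among 8 points:

d((24, 22), (18, -12)) = 34.5254
d((24, 22), (-2, 11)) = 28.2312
d((24, 22), (24, -30)) = 52.0
d((24, 22), (-5, 20)) = 29.0689
d((24, 22), (-30, -3)) = 59.5063
d((24, 22), (1, -23)) = 50.5371
d((24, 22), (15, -30)) = 52.7731
d((18, -12), (-2, 11)) = 30.4795
d((18, -12), (24, -30)) = 18.9737
d((18, -12), (-5, 20)) = 39.4081
d((18, -12), (-30, -3)) = 48.8365
d((18, -12), (1, -23)) = 20.2485
d((18, -12), (15, -30)) = 18.2483
d((-2, 11), (24, -30)) = 48.5489
d((-2, 11), (-5, 20)) = 9.4868
d((-2, 11), (-30, -3)) = 31.305
d((-2, 11), (1, -23)) = 34.1321
d((-2, 11), (15, -30)) = 44.3847
d((24, -30), (-5, 20)) = 57.8014
d((24, -30), (-30, -3)) = 60.3738
d((24, -30), (1, -23)) = 24.0416
d((24, -30), (15, -30)) = 9.0 <-- minimum
d((-5, 20), (-30, -3)) = 33.9706
d((-5, 20), (1, -23)) = 43.4166
d((-5, 20), (15, -30)) = 53.8516
d((-30, -3), (1, -23)) = 36.8917
d((-30, -3), (15, -30)) = 52.4786
d((1, -23), (15, -30)) = 15.6525

Closest pair: (24, -30) and (15, -30) with distance 9.0

The closest pair is (24, -30) and (15, -30) with Euclidean distance 9.0. For 8 points, brute-force pairwise comparison is shown above. For large n, the divide-and-conquer algorithm (sort by x, recurse on halves, check the dividing strip) achieves O(n log n).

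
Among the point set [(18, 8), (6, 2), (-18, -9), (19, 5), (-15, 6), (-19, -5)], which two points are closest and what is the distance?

Computing all pairwise distances among 6 points:

d((18, 8), (6, 2)) = 13.4164
d((18, 8), (-18, -9)) = 39.8121
d((18, 8), (19, 5)) = 3.1623 <-- minimum
d((18, 8), (-15, 6)) = 33.0606
d((18, 8), (-19, -5)) = 39.2173
d((6, 2), (-18, -9)) = 26.4008
d((6, 2), (19, 5)) = 13.3417
d((6, 2), (-15, 6)) = 21.3776
d((6, 2), (-19, -5)) = 25.9615
d((-18, -9), (19, 5)) = 39.5601
d((-18, -9), (-15, 6)) = 15.2971
d((-18, -9), (-19, -5)) = 4.1231
d((19, 5), (-15, 6)) = 34.0147
d((19, 5), (-19, -5)) = 39.2938
d((-15, 6), (-19, -5)) = 11.7047

Closest pair: (18, 8) and (19, 5) with distance 3.1623

The closest pair is (18, 8) and (19, 5) with Euclidean distance 3.1623. For 6 points, brute-force pairwise comparison is shown above. For large n, the divide-and-conquer algorithm (sort by x, recurse on halves, check the dividing strip) achieves O(n log n).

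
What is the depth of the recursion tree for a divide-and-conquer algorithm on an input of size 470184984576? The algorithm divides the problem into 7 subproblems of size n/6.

For divide and conquer with division factor 6:

Problem sizes at each level:
Level 0: 470184984576
Level 1: 78364164096
Level 2: 13060694016
Level 3: 2176782336
Level 4: 362797056
Level 5: 60466176
Level 6: 10077696
Level 7: 1679616
Level 8: 279936
Level 9: 46656
Level 10: 7776
Level 11: 1296
Level 12: 216
Level 13: 36
Level 14: 6
Level 15: 1

The root is level 0 and the size-1 base case is level 15 (the tree spans levels 0 through 15, i.e. 16 levels counting the root), so the depth is the number of divisions: log_6(470184984576) = 15

The recursion tree depth is log_6(470184984576) = 15. At each level, the problem size is divided by 6, so it takes 15 divisions to reduce to a base case of size 1. The algorithm makes 7 recursive calls at each level.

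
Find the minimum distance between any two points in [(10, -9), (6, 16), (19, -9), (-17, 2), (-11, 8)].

Computing all pairwise distances among 5 points:

d((10, -9), (6, 16)) = 25.318
d((10, -9), (19, -9)) = 9.0
d((10, -9), (-17, 2)) = 29.1548
d((10, -9), (-11, 8)) = 27.0185
d((6, 16), (19, -9)) = 28.178
d((6, 16), (-17, 2)) = 26.9258
d((6, 16), (-11, 8)) = 18.7883
d((19, -9), (-17, 2)) = 37.6431
d((19, -9), (-11, 8)) = 34.4819
d((-17, 2), (-11, 8)) = 8.4853 <-- minimum

Closest pair: (-17, 2) and (-11, 8) with distance 8.4853

The closest pair is (-17, 2) and (-11, 8) with Euclidean distance 8.4853. For 5 points, brute-force pairwise comparison is shown above. For large n, the divide-and-conquer algorithm (sort by x, recurse on halves, check the dividing strip) achieves O(n log n).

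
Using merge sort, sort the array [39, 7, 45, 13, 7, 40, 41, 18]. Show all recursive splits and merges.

Merge sort trace:

Split: [39, 7, 45, 13, 7, 40, 41, 18] -> [39, 7, 45, 13] and [7, 40, 41, 18]
  Split: [39, 7, 45, 13] -> [39, 7] and [45, 13]
    Split: [39, 7] -> [39] and [7]
    Merge: [39] + [7] -> [7, 39]
    Split: [45, 13] -> [45] and [13]
    Merge: [45] + [13] -> [13, 45]
  Merge: [7, 39] + [13, 45] -> [7, 13, 39, 45]
  Split: [7, 40, 41, 18] -> [7, 40] and [41, 18]
    Split: [7, 40] -> [7] and [40]
    Merge: [7] + [40] -> [7, 40]
    Split: [41, 18] -> [41] and [18]
    Merge: [41] + [18] -> [18, 41]
  Merge: [7, 40] + [18, 41] -> [7, 18, 40, 41]
Merge: [7, 13, 39, 45] + [7, 18, 40, 41] -> [7, 7, 13, 18, 39, 40, 41, 45]

Final sorted array: [7, 7, 13, 18, 39, 40, 41, 45]

The merge sort proceeds by recursively splitting the array and merging sorted halves.
After all merges, the sorted array is [7, 7, 13, 18, 39, 40, 41, 45].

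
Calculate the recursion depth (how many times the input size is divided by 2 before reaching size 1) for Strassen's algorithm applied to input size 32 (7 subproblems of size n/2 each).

For divide and conquer with division factor 2:

Problem sizes at each level:
Level 0: 32
Level 1: 16
Level 2: 8
Level 3: 4
Level 4: 2
Level 5: 1

The root is level 0 and the size-1 base case is level 5 (the tree spans levels 0 through 5, i.e. 6 levels counting the root), so the depth is the number of divisions: log_2(32) = 5

The recursion tree depth is log_2(32) = 5. At each level, the problem size is divided by 2, so it takes 5 divisions to reduce to a base case of size 1. The algorithm makes 7 recursive calls at each level.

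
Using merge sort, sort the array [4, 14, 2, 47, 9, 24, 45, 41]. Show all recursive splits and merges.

Merge sort trace:

Split: [4, 14, 2, 47, 9, 24, 45, 41] -> [4, 14, 2, 47] and [9, 24, 45, 41]
  Split: [4, 14, 2, 47] -> [4, 14] and [2, 47]
    Split: [4, 14] -> [4] and [14]
    Merge: [4] + [14] -> [4, 14]
    Split: [2, 47] -> [2] and [47]
    Merge: [2] + [47] -> [2, 47]
  Merge: [4, 14] + [2, 47] -> [2, 4, 14, 47]
  Split: [9, 24, 45, 41] -> [9, 24] and [45, 41]
    Split: [9, 24] -> [9] and [24]
    Merge: [9] + [24] -> [9, 24]
    Split: [45, 41] -> [45] and [41]
    Merge: [45] + [41] -> [41, 45]
  Merge: [9, 24] + [41, 45] -> [9, 24, 41, 45]
Merge: [2, 4, 14, 47] + [9, 24, 41, 45] -> [2, 4, 9, 14, 24, 41, 45, 47]

Final sorted array: [2, 4, 9, 14, 24, 41, 45, 47]

The merge sort proceeds by recursively splitting the array and merging sorted halves.
After all merges, the sorted array is [2, 4, 9, 14, 24, 41, 45, 47].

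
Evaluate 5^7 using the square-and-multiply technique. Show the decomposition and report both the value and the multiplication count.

Computing 5^7 by squaring (build up from 5^1; each line after the first costs one multiplication):

5^1 = 5
5^2 = (5^1)^2 = 5^2 = 25
5^3 = 5 * 5^2 = 5 * 25 = 125
5^6 = (5^3)^2 = 125^2 = 15625
5^7 = 5 * 5^6 = 5 * 15625 = 78125

Result: 78125
Multiplications needed: 4 (4 lines after 5^1)

5^7 = 78125. Using exponentiation by squaring, this requires 4 multiplications. The key idea: if the exponent is even, square the half-power; if odd, multiply by the base once.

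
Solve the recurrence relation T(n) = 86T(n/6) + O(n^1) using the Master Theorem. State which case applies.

Master Theorem for T(n) = 86T(n/6) + O(n^1):

a = 86, b = 6, c = 1
log_b(a) = log_6(86) = 2.4860

Case 1: c = 1 < log_6(86) = 2.4860
T(n) = O(n^(log_6 86))

For T(n) = 86T(n/6) + O(n^1): log_6(86) = 2.4860. This is Case 1 of the Master Theorem (c < log_b(a), work dominated by leaves), giving O(n^(log_6 86)).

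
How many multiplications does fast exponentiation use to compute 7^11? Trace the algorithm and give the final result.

Computing 7^11 by squaring (build up from 7^1; each line after the first costs one multiplication):

7^1 = 7
7^2 = (7^1)^2 = 7^2 = 49
7^4 = (7^2)^2 = 49^2 = 2401
7^5 = 7 * 7^4 = 7 * 2401 = 16807
7^10 = (7^5)^2 = 16807^2 = 282475249
7^11 = 7 * 7^10 = 7 * 282475249 = 1977326743

Result: 1977326743
Multiplications needed: 5 (5 lines after 7^1)

7^11 = 1977326743. Using exponentiation by squaring, this requires 5 multiplications. The key idea: if the exponent is even, square the half-power; if odd, multiply by the base once.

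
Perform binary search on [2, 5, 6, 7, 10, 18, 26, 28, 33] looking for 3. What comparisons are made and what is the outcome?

Binary search for 3 in [2, 5, 6, 7, 10, 18, 26, 28, 33]:

lo=0, hi=8, mid=4, arr[mid]=10 -> 10 > 3, search left half
lo=0, hi=3, mid=1, arr[mid]=5 -> 5 > 3, search left half
lo=0, hi=0, mid=0, arr[mid]=2 -> 2 < 3, search right half
lo=1 > hi=0, target 3 not found

Binary search determines that 3 is not in the array after 3 comparisons. The search space was exhausted without finding the target.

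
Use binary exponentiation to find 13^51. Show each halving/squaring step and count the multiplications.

Computing 13^51 by squaring (build up from 13^1; each line after the first costs one multiplication):

13^1 = 13
13^2 = (13^1)^2 = 13^2 = 169
13^3 = 13 * 13^2 = 13 * 169 = 2197
13^6 = (13^3)^2 = 2197^2 = 4826809
13^12 = (13^6)^2 = 4826809^2 = 23298085122481
13^24 = (13^12)^2 = 23298085122481^2 = 542800770374370512771595361
13^25 = 13 * 13^24 = 13 * 542800770374370512771595361 = 7056410014866816666030739693
13^50 = (13^25)^2 = 7056410014866816666030739693^2 = 49792922297912707801714181535533618316401192004725734249
13^51 = 13 * 13^50 = 13 * 49792922297912707801714181535533618316401192004725734249 = 647307989872865201422284359961937038113215496061434545237

Result: 647307989872865201422284359961937038113215496061434545237
Multiplications needed: 8 (8 lines after 13^1)

13^51 = 647307989872865201422284359961937038113215496061434545237. Using exponentiation by squaring, this requires 8 multiplications. The key idea: if the exponent is even, square the half-power; if odd, multiply by the base once.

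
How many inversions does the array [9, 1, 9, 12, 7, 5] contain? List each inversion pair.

Finding inversions in [9, 1, 9, 12, 7, 5]:

(0, 1): arr[0]=9 > arr[1]=1
(0, 4): arr[0]=9 > arr[4]=7
(0, 5): arr[0]=9 > arr[5]=5
(2, 4): arr[2]=9 > arr[4]=7
(2, 5): arr[2]=9 > arr[5]=5
(3, 4): arr[3]=12 > arr[4]=7
(3, 5): arr[3]=12 > arr[5]=5
(4, 5): arr[4]=7 > arr[5]=5

Total inversions: 8

The array has 8 inversion(s): (0,1), (0,4), (0,5), (2,4), (2,5), (3,4), (3,5), (4,5). Each pair (i,j) satisfies i < j and arr[i] > arr[j].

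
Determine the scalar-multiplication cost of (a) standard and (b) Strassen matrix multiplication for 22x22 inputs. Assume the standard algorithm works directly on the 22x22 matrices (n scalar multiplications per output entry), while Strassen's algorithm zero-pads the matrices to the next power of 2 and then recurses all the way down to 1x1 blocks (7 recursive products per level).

Matrix multiplication for 22x22 matrices:

Strassen's algorithm requires power-of-2 dimensions. Pad 22x22 to 32x32 (next power of 2).

Standard algorithm: 22^3 = 10648 multiplications
Strassen's algorithm: 7^(log2(32)) = 7^5 = 16807 multiplications
Difference: 10648 - 16807 = -6159 (Strassen uses MORE here due to padding overhead — for small or just-over-power-of-2 n, padding can outweigh the per-level savings)

Standard: 10648 multiplications (22^3). Strassen: 16807 multiplications (7^5, after padding to 32x32). Strassen reduces 8 recursive multiplications to 7 at each level.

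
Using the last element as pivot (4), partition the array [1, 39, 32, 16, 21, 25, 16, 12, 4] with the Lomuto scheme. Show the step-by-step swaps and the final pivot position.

Lomuto partition with pivot = 4:

Initial array: [1, 39, 32, 16, 21, 25, 16, 12, 4]

arr[0]=1 <= 4: swap with position 0, array becomes [1, 39, 32, 16, 21, 25, 16, 12, 4]
arr[1]=39 > 4: no swap
arr[2]=32 > 4: no swap
arr[3]=16 > 4: no swap
arr[4]=21 > 4: no swap
arr[5]=25 > 4: no swap
arr[6]=16 > 4: no swap
arr[7]=12 > 4: no swap

Place pivot at position 1: [1, 4, 32, 16, 21, 25, 16, 12, 39]
Pivot position: 1

After partitioning with pivot 4, the array becomes [1, 4, 32, 16, 21, 25, 16, 12, 39]. The pivot is placed at index 1. All elements to the left of the pivot are <= 4, and all elements to the right are > 4.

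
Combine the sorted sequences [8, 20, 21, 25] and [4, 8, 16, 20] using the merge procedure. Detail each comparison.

Merging process:

Compare 8 vs 4: take 4 from right. Merged: [4]
Compare 8 vs 8: take 8 from left. Merged: [4, 8]
Compare 20 vs 8: take 8 from right. Merged: [4, 8, 8]
Compare 20 vs 16: take 16 from right. Merged: [4, 8, 8, 16]
Compare 20 vs 20: take 20 from left. Merged: [4, 8, 8, 16, 20]
Compare 21 vs 20: take 20 from right. Merged: [4, 8, 8, 16, 20, 20]
Append remaining from left: [21, 25]. Merged: [4, 8, 8, 16, 20, 20, 21, 25]

Final merged array: [4, 8, 8, 16, 20, 20, 21, 25]
Total comparisons: 6

The merged array is [4, 8, 8, 16, 20, 20, 21, 25], requiring 6 comparisons. The merge step runs in O(n) time where n is the total number of elements.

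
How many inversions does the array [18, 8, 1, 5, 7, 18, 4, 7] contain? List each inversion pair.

Finding inversions in [18, 8, 1, 5, 7, 18, 4, 7]:

(0, 1): arr[0]=18 > arr[1]=8
(0, 2): arr[0]=18 > arr[2]=1
(0, 3): arr[0]=18 > arr[3]=5
(0, 4): arr[0]=18 > arr[4]=7
(0, 6): arr[0]=18 > arr[6]=4
(0, 7): arr[0]=18 > arr[7]=7
(1, 2): arr[1]=8 > arr[2]=1
(1, 3): arr[1]=8 > arr[3]=5
(1, 4): arr[1]=8 > arr[4]=7
(1, 6): arr[1]=8 > arr[6]=4
(1, 7): arr[1]=8 > arr[7]=7
(3, 6): arr[3]=5 > arr[6]=4
(4, 6): arr[4]=7 > arr[6]=4
(5, 6): arr[5]=18 > arr[6]=4
(5, 7): arr[5]=18 > arr[7]=7

Total inversions: 15

The array has 15 inversion(s): (0,1), (0,2), (0,3), (0,4), (0,6), (0,7), (1,2), (1,3), (1,4), (1,6), (1,7), (3,6), (4,6), (5,6), (5,7). Each pair (i,j) satisfies i < j and arr[i] > arr[j].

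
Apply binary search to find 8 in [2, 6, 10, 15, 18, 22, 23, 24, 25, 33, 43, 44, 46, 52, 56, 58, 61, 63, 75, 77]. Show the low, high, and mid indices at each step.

Binary search for 8 in [2, 6, 10, 15, 18, 22, 23, 24, 25, 33, 43, 44, 46, 52, 56, 58, 61, 63, 75, 77]:

lo=0, hi=19, mid=9, arr[mid]=33 -> 33 > 8, search left half
lo=0, hi=8, mid=4, arr[mid]=18 -> 18 > 8, search left half
lo=0, hi=3, mid=1, arr[mid]=6 -> 6 < 8, search right half
lo=2, hi=3, mid=2, arr[mid]=10 -> 10 > 8, search left half
lo=2 > hi=1, target 8 not found

Binary search determines that 8 is not in the array after 4 comparisons. The search space was exhausted without finding the target.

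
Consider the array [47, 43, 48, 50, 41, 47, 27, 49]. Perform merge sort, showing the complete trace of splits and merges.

Merge sort trace:

Split: [47, 43, 48, 50, 41, 47, 27, 49] -> [47, 43, 48, 50] and [41, 47, 27, 49]
  Split: [47, 43, 48, 50] -> [47, 43] and [48, 50]
    Split: [47, 43] -> [47] and [43]
    Merge: [47] + [43] -> [43, 47]
    Split: [48, 50] -> [48] and [50]
    Merge: [48] + [50] -> [48, 50]
  Merge: [43, 47] + [48, 50] -> [43, 47, 48, 50]
  Split: [41, 47, 27, 49] -> [41, 47] and [27, 49]
    Split: [41, 47] -> [41] and [47]
    Merge: [41] + [47] -> [41, 47]
    Split: [27, 49] -> [27] and [49]
    Merge: [27] + [49] -> [27, 49]
  Merge: [41, 47] + [27, 49] -> [27, 41, 47, 49]
Merge: [43, 47, 48, 50] + [27, 41, 47, 49] -> [27, 41, 43, 47, 47, 48, 49, 50]

Final sorted array: [27, 41, 43, 47, 47, 48, 49, 50]

The merge sort proceeds by recursively splitting the array and merging sorted halves.
After all merges, the sorted array is [27, 41, 43, 47, 47, 48, 49, 50].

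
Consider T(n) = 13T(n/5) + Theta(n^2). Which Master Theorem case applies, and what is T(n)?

Master Theorem for T(n) = 13T(n/5) + O(n^2):

a = 13, b = 5, c = 2
log_b(a) = log_5(13) = 1.5937

Case 3: c = 2 > log_5(13) = 1.5937
T(n) = O(n^2) = O(n^2)

For T(n) = 13T(n/5) + O(n^2): log_5(13) = 1.5937. This is Case 3 of the Master Theorem (c > log_b(a), work dominated by root), giving O(n^2).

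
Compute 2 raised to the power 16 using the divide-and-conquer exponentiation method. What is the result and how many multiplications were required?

Computing 2^16 by squaring (build up from 2^1; each line after the first costs one multiplication):

2^1 = 2
2^2 = (2^1)^2 = 2^2 = 4
2^4 = (2^2)^2 = 4^2 = 16
2^8 = (2^4)^2 = 16^2 = 256
2^16 = (2^8)^2 = 256^2 = 65536

Result: 65536
Multiplications needed: 4 (4 lines after 2^1)

2^16 = 65536. Using exponentiation by squaring, this requires 4 multiplications. The key idea: if the exponent is even, square the half-power; if odd, multiply by the base once.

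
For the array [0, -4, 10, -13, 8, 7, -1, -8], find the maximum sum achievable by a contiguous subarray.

Using Kadane's algorithm on [0, -4, 10, -13, 8, 7, -1, -8]:

Scanning through the array:
Position 1 (value -4): max_ending_here = -4, max_so_far = 0
Position 2 (value 10): max_ending_here = 10, max_so_far = 10
Position 3 (value -13): max_ending_here = -3, max_so_far = 10
Position 4 (value 8): max_ending_here = 8, max_so_far = 10
Position 5 (value 7): max_ending_here = 15, max_so_far = 15
Position 6 (value -1): max_ending_here = 14, max_so_far = 15
Position 7 (value -8): max_ending_here = 6, max_so_far = 15

Maximum subarray: [8, 7]
Maximum sum: 15

The maximum subarray is [8, 7] with sum 15. This subarray runs from index 4 to index 5.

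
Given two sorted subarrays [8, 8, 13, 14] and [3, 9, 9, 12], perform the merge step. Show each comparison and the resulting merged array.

Merging process:

Compare 8 vs 3: take 3 from right. Merged: [3]
Compare 8 vs 9: take 8 from left. Merged: [3, 8]
Compare 8 vs 9: take 8 from left. Merged: [3, 8, 8]
Compare 13 vs 9: take 9 from right. Merged: [3, 8, 8, 9]
Compare 13 vs 9: take 9 from right. Merged: [3, 8, 8, 9, 9]
Compare 13 vs 12: take 12 from right. Merged: [3, 8, 8, 9, 9, 12]
Append remaining from left: [13, 14]. Merged: [3, 8, 8, 9, 9, 12, 13, 14]

Final merged array: [3, 8, 8, 9, 9, 12, 13, 14]
Total comparisons: 6

The merged array is [3, 8, 8, 9, 9, 12, 13, 14], requiring 6 comparisons. The merge step runs in O(n) time where n is the total number of elements.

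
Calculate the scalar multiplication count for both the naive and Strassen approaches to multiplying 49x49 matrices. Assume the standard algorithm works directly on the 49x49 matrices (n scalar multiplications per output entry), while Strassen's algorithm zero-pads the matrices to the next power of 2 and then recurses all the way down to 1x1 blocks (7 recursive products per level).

Matrix multiplication for 49x49 matrices:

Strassen's algorithm requires power-of-2 dimensions. Pad 49x49 to 64x64 (next power of 2).

Standard algorithm: 49^3 = 117649 multiplications
Strassen's algorithm: 7^(log2(64)) = 7^6 = 117649 multiplications
Savings: 117649 - 117649 = 0 multiplications

Standard: 117649 multiplications (49^3). Strassen: 117649 multiplications (7^6, after padding to 64x64). Strassen reduces 8 recursive multiplications to 7 at each level.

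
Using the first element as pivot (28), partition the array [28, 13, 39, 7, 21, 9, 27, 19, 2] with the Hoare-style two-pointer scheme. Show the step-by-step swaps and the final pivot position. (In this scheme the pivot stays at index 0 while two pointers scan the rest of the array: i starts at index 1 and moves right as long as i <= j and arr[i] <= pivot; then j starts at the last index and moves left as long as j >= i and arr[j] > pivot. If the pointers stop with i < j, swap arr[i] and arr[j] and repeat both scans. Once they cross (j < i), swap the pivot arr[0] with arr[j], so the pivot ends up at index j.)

Hoare-style two-pointer partition with pivot = 28:

Initial array: [28, 13, 39, 7, 21, 9, 27, 19, 2]

Pointers start at i = 1, j = 8.
i stops at index 2 (arr[2]=39 > 28), j stops at index 8 (arr[8]=2 <= 28): swap arr[2] and arr[8], array becomes [28, 13, 2, 7, 21, 9, 27, 19, 39]
i ends at 8, j ends at 7: the pointers have crossed (j < i), so scanning stops.

Swap pivot arr[0] with arr[7] to place pivot at position 7: [19, 13, 2, 7, 21, 9, 27, 28, 39]
Pivot position: 7

After partitioning with pivot 28, the array becomes [19, 13, 2, 7, 21, 9, 27, 28, 39]. The pivot is placed at index 7. All elements to the left of the pivot are <= 28, and all elements to the right are > 28.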